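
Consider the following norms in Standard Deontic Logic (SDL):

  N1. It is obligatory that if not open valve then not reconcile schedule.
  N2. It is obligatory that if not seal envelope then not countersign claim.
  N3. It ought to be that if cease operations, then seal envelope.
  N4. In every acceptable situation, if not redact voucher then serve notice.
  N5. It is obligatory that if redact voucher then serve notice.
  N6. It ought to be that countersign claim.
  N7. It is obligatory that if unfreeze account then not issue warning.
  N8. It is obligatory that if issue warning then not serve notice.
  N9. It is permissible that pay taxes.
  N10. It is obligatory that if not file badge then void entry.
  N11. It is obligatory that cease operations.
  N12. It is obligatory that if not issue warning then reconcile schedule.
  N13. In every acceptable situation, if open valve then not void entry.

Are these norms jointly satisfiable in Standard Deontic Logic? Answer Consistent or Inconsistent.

Premise 2 is O(¬seal_envelope → ¬countersign_claim), but O(¬seal_envelope) is not derivable from the premises, so it does not yield O(¬countersign_claim).
So O(¬countersign_claim) is not derivable, and the apparent clash with O(countersign_claim) does not arise.
A world satisfying every obligation exists (e.g. cease_operations=true, countersign_claim=true, file_badge=true, issue_warning=false, open_valve=true, pay_taxes=false, reconcile_schedule=true, redact_voucher=false, seal_envelope=true, serve_notice=true, unfreeze_account=false, void_entry=false); no atom is both obligatory and forbidden, so the set is consistent.

Consistent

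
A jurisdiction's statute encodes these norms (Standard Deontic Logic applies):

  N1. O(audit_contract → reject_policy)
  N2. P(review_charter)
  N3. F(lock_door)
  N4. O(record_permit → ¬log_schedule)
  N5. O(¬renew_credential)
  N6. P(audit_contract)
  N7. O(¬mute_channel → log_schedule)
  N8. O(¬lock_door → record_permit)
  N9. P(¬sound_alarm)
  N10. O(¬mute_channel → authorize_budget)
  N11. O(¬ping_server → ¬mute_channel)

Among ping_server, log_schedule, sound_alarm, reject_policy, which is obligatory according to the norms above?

F(lock_door) at premise 3 means O(¬lock_door).
With premise 8, O(¬lock_door → record_permit), the K-axiom yields O(record_permit).
From O(record_permit) and premise 4, O(record_permit → ¬log_schedule), we obtain O(¬log_schedule).
The contrapositive of premise 7 (O(¬mute_channel → log_schedule)) is O(¬log_schedule → mute_channel), and O(¬log_schedule) is already established, so O(mute_channel).
The contrapositive of premise 11 (O(¬ping_server → ¬mute_channel)) is O(mute_channel → ping_server), and O(mute_channel) is already established, so O(ping_server).
So O(ping_server) holds — ping_server is obligatory. None of the other listed options is made obligatory by any chain of premises.

ping_server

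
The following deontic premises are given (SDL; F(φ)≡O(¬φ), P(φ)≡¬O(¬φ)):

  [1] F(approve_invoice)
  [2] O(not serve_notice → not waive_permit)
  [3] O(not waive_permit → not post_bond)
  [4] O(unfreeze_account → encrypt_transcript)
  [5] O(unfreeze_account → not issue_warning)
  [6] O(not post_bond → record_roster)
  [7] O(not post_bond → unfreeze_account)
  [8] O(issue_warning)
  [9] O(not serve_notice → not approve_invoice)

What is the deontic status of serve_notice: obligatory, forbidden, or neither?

From premise 8 we have O(issue_warning).
Premise 5 is O(unfreeze_account → not issue_warning); contrapositively O(issue_warning → not unfreeze_account). Since O(issue_warning) holds, K gives O(not unfreeze_account).
Premise 7 is O(not post_bond → unfreeze_account); contrapositively O(not unfreeze_account → post_bond). Since O(not unfreeze_account) holds, K gives O(post_bond).
Premise 3 is O(not waive_permit → not post_bond); contrapositively O(post_bond → waive_permit). Since O(post_bond) holds, K gives O(waive_permit).
The contrapositive of premise 2 (O(not serve_notice → not waive_permit)) is O(waive_permit → serve_notice), and O(waive_permit) is already established, so O(serve_notice).
Premises 1, 4, 6, 9 do not contribute to this derivation.
Hence serve_notice is obligatory.

Obligatory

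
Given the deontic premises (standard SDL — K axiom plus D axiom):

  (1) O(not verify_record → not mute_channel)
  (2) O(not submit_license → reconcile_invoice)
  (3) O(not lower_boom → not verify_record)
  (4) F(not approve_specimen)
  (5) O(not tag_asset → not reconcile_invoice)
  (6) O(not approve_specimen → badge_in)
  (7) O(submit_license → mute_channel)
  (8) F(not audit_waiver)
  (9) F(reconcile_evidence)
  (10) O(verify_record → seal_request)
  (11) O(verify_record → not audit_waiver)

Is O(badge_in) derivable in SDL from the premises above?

No

Premise 6 is O(not approve_specimen → badge_in), but O(not approve_specimen) is not derivable from the premises, so it does not yield O(badge_in).
No other premise forces O(badge_in). An ideal world satisfying every premise can still have badge_in false, so O(badge_in) is not derivable.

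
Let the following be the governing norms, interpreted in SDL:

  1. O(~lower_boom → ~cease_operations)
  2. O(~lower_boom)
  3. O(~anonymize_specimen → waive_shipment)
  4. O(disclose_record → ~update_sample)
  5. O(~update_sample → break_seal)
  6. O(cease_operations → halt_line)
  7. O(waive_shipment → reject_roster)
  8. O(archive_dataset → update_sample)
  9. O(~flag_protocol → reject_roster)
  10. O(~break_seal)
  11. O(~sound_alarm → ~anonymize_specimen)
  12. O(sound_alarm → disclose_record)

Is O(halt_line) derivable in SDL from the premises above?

Premise 6 is O(cease_operations → halt_line), but O(cease_operations) is not derivable from the premises, so it does not yield O(halt_line).
No other premise forces O(halt_line). An ideal world satisfying every premise can still have halt_line false, so O(halt_line) is not derivable.

No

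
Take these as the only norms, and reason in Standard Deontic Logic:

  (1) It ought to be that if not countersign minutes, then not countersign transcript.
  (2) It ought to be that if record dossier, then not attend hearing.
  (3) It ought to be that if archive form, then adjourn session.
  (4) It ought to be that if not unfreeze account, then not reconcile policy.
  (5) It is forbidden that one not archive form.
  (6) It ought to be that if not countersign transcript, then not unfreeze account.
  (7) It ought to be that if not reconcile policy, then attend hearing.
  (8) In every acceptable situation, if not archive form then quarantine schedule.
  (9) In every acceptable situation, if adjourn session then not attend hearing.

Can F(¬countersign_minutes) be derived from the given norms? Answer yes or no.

Premise 5, F(¬archive_form), is equivalent to O(archive_form).
Applying K to premise 3 (O(archive_form → adjourn_session)) and O(archive_form) yields O(adjourn_session).
Applying K to premise 9 (O(adjourn_session → ¬attend_hearing)) and O(adjourn_session) yields O(¬attend_hearing).
The contrapositive of premise 7 (O(¬reconcile_policy → attend_hearing)) is O(¬attend_hearing → reconcile_policy), and O(¬attend_hearing) is already established, so O(reconcile_policy).
The contrapositive of premise 4 (O(¬unfreeze_account → ¬reconcile_policy)) is O(reconcile_policy → unfreeze_account), and O(reconcile_policy) is already established, so O(unfreeze_account).
Premise 6, O(¬countersign_transcript → ¬unfreeze_account), contraposes to O(unfreeze_account → countersign_transcript); with O(unfreeze_account) we get O(countersign_transcript).
Premise 1, O(¬countersign_minutes → ¬countersign_transcript), contraposes to O(countersign_transcript → countersign_minutes); with O(countersign_transcript) we get O(countersign_minutes).
Premises 2, 8 do not contribute to this derivation.
So O(countersign_minutes) holds, i.e. F(¬countersign_minutes). The claim follows.

Yes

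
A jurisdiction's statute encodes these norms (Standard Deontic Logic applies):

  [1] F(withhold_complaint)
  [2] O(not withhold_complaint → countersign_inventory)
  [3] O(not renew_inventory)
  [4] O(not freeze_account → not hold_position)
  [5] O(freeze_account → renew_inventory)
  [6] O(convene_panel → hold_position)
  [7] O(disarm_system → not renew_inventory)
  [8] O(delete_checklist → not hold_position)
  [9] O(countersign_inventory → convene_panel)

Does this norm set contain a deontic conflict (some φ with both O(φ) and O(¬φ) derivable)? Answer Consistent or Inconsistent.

Inconsistent

From premise 3 we have O(not renew_inventory).
The contrapositive of premise 5 (O(freeze_account → renew_inventory)) is O(not renew_inventory → not freeze_account), and O(not renew_inventory) is already established, so O(not freeze_account).
Applying K to premise 4 (O(not freeze_account → not hold_position)) and O(not freeze_account) yields O(not hold_position).
Premise 6, O(convene_panel → hold_position), contraposes to O(not hold_position → not convene_panel); with O(not hold_position) we get O(not convene_panel).
The contrapositive of premise 9 (O(countersign_inventory → convene_panel)) is O(not convene_panel → not countersign_inventory), and O(not convene_panel) is already established, so O(not countersign_inventory).
Premise 2, O(not withhold_complaint → countersign_inventory), contraposes to O(not countersign_inventory → withhold_complaint); with O(not countersign_inventory) we get O(withhold_complaint).
But premise 1, F(withhold_complaint), means O(not withhold_complaint).
We now have both O(withhold_complaint) and O(not withhold_complaint) — withhold_complaint is simultaneously obligatory and forbidden, violating the D-axiom.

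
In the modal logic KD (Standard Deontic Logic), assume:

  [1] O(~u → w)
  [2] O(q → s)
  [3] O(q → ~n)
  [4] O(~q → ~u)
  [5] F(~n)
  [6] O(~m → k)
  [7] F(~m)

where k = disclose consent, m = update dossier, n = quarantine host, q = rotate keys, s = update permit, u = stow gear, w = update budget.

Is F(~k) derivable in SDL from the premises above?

Premise 6 is O(~m → k), but O(~m) is not derivable from the premises, so it does not yield O(k).
No other premise forces O(k). An ideal world satisfying every premise can still have ~k true, so F(~k) is not derivable.

No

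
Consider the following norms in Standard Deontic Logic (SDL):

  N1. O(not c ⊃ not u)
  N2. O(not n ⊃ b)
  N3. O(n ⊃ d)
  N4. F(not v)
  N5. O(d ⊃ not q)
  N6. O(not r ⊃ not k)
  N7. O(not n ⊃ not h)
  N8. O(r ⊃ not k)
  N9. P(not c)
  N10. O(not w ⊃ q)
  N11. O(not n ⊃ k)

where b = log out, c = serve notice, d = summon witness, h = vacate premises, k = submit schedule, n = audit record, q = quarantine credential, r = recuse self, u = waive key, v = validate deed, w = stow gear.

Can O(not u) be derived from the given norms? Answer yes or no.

No

Premise 1 is O(not c ⊃ not u), but O(not c) is not derivable from the premises (the permission P(not c) asserts only not O(c), not O(not c)), so it does not yield O(not u).
No other premise forces O(not u). An ideal world satisfying every premise can still have not u false, so O(not u) is not derivable.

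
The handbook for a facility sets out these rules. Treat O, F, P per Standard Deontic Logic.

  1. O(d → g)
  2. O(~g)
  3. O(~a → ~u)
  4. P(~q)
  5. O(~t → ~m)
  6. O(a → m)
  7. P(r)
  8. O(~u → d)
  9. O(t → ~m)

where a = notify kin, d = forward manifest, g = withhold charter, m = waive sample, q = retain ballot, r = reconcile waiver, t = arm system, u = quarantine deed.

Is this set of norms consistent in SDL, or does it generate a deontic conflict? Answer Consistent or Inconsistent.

By case analysis on ~t: premise 5 gives O(~t → ~m) and premise 9 gives O(t → ~m), so O(~m) either way.
The contrapositive of premise 6 (O(a → m)) is O(~m → ~a), and O(~m) is already established, so O(~a).
From O(~a) and premise 3, O(~a → ~u), we obtain O(~u).
With premise 8, O(~u → d), the K-axiom yields O(d).
Premise 1 is O(d → g); since O(d), deontic closure gives O(g).
But premise 2 directly asserts O(~g).
We now have both O(g) and O(~g) — g is simultaneously obligatory and forbidden, violating the D-axiom.

Inconsistent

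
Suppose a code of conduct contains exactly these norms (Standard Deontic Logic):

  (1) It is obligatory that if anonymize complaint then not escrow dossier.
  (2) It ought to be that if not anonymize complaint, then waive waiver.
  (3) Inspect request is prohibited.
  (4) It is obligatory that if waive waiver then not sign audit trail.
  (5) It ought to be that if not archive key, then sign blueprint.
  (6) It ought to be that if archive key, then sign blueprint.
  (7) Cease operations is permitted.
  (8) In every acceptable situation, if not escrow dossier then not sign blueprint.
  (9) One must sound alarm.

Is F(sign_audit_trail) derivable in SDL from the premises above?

Yes

Premises 5 and 6 cover both cases: O(¬archive_key → sign_blueprint) and O(archive_key → sign_blueprint). Since ¬archive_key ∨ archive_key is a tautology, O(sign_blueprint) follows.
Premise 8, O(¬escrow_dossier → ¬sign_blueprint), contraposes to O(sign_blueprint → escrow_dossier); with O(sign_blueprint) we get O(escrow_dossier).
The contrapositive of premise 1 (O(anonymize_complaint → ¬escrow_dossier)) is O(escrow_dossier → ¬anonymize_complaint), and O(escrow_dossier) is already established, so O(¬anonymize_complaint).
Applying K to premise 2 (O(¬anonymize_complaint → waive_waiver)) and O(¬anonymize_complaint) yields O(waive_waiver).
With premise 4, O(waive_waiver → ¬sign_audit_trail), the K-axiom yields O(¬sign_audit_trail).
Premises 3, 7, 9 do not contribute to this derivation.
So O(¬sign_audit_trail) holds, i.e. F(sign_audit_trail). The claim follows.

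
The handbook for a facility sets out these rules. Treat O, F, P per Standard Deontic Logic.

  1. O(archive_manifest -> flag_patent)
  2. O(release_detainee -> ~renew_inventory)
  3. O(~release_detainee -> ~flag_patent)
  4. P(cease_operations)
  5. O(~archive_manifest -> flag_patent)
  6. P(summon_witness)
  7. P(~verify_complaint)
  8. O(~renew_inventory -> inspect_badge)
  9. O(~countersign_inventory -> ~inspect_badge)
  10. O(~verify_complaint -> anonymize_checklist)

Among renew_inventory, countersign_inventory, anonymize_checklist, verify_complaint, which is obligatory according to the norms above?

Premises 5 and 1 cover both cases: O(~archive_manifest -> flag_patent) and O(archive_manifest -> flag_patent). Since ~archive_manifest ∨ archive_manifest is a tautology, O(flag_patent) follows.
Premise 3, O(~release_detainee -> ~flag_patent), contraposes to O(flag_patent -> release_detainee); with O(flag_patent) we get O(release_detainee).
From O(release_detainee) and premise 2, O(release_detainee -> ~renew_inventory), we obtain O(~renew_inventory).
Premise 8 is O(~renew_inventory -> inspect_badge); since O(~renew_inventory), deontic closure gives O(inspect_badge).
Premise 9 is O(~countersign_inventory -> ~inspect_badge); contrapositively O(inspect_badge -> countersign_inventory). Since O(inspect_badge) holds, K gives O(countersign_inventory).
So O(countersign_inventory) holds — countersign_inventory is obligatory. None of the other listed options is made obligatory by any chain of premises.

countersign_inventory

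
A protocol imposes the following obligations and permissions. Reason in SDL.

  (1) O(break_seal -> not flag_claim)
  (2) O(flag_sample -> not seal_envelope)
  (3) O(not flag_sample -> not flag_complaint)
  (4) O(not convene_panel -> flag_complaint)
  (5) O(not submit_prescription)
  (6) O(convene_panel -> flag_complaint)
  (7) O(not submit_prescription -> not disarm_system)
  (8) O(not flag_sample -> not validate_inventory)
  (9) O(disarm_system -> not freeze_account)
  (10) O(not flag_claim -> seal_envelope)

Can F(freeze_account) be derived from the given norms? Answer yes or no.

No

Premise 9 is O(disarm_system -> not freeze_account), but O(disarm_system) is not derivable from the premises, so it does not yield O(not freeze_account).
No other premise forces O(not freeze_account). An ideal world satisfying every premise can still have freeze_account true, so F(freeze_account) is not derivable.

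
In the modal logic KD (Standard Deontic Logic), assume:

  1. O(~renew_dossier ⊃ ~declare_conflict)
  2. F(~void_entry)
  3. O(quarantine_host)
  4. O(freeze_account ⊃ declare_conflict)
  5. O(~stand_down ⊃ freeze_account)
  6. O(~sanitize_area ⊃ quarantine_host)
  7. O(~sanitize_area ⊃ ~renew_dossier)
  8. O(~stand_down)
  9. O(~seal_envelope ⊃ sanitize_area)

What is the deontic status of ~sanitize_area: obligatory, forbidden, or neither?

Premise 8 states O(~stand_down) outright.
From O(~stand_down) and premise 5, O(~stand_down ⊃ freeze_account), we obtain O(freeze_account).
Premise 4 is O(freeze_account ⊃ declare_conflict); since O(freeze_account), deontic closure gives O(declare_conflict).
The contrapositive of premise 1 (O(~renew_dossier ⊃ ~declare_conflict)) is O(declare_conflict ⊃ renew_dossier), and O(declare_conflict) is already established, so O(renew_dossier).
Premise 7, O(~sanitize_area ⊃ ~renew_dossier), contraposes to O(renew_dossier ⊃ sanitize_area); with O(renew_dossier) we get O(sanitize_area).
Premises 2, 3, 6, 9 do not contribute to this derivation.
Thus O(sanitize_area), which is F(~sanitize_area): ~sanitize_area is forbidden.

Forbidden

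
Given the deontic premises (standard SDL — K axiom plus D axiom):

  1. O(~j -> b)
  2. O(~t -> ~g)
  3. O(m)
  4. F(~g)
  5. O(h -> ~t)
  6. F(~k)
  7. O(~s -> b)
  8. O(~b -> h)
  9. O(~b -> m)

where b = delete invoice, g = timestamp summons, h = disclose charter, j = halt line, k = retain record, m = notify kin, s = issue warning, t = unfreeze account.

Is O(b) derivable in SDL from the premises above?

Premise 4 is F(~g), i.e. O(g).
The contrapositive of premise 2 (O(~t -> ~g)) is O(g -> t), and O(g) is already established, so O(t).
Premise 5 is O(h -> ~t); contrapositively O(t -> ~h). Since O(t) holds, K gives O(~h).
Premise 8, O(~b -> h), contraposes to O(~h -> b); with O(~h) we get O(b).
Premises 1, 3, 6, 7, 9 do not contribute to this derivation.
So O(b) follows.

Yes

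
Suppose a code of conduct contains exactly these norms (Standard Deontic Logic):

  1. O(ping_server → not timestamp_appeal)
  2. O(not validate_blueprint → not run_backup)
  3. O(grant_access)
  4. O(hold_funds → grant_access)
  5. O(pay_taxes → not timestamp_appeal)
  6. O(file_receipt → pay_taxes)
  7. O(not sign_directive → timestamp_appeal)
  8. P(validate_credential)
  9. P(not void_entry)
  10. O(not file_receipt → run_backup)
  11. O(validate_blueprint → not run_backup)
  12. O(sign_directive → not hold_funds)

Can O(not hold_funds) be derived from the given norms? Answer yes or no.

By case analysis on not validate_blueprint: premise 2 gives O(not validate_blueprint → not run_backup) and premise 11 gives O(validate_blueprint → not run_backup), so O(not run_backup) either way.
Premise 10 is O(not file_receipt → run_backup); contrapositively O(not run_backup → file_receipt). Since O(not run_backup) holds, K gives O(file_receipt).
Premise 6 is O(file_receipt → pay_taxes); since O(file_receipt), deontic closure gives O(pay_taxes).
With premise 5, O(pay_taxes → not timestamp_appeal), the K-axiom yields O(not timestamp_appeal).
Premise 7 is O(not sign_directive → timestamp_appeal); contrapositively O(not timestamp_appeal → sign_directive). Since O(not timestamp_appeal) holds, K gives O(sign_directive).
With premise 12, O(sign_directive → not hold_funds), the K-axiom yields O(not hold_funds).
Premises 1, 3, 4, 8, 9 do not contribute to this derivation.
So O(not hold_funds) follows.

Yes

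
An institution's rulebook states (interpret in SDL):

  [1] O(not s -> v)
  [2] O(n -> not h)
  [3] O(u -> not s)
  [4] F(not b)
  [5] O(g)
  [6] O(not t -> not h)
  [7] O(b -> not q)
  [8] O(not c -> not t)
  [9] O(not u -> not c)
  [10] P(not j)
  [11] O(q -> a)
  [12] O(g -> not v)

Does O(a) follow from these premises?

No

Premise 11 is O(q -> a), but O(q) is not derivable from the premises, so it does not yield O(a).
No other premise forces O(a). An ideal world satisfying every premise can still have a false, so O(a) is not derivable.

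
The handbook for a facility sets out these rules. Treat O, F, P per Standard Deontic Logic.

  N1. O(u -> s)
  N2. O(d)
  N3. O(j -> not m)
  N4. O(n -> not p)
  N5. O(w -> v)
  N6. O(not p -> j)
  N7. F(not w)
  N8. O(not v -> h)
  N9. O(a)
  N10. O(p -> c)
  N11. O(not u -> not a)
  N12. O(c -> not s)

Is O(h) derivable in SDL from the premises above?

No

Premise 8 is O(not v -> h), but O(not v) is not derivable from the premises, so it does not yield O(h).
No other premise forces O(h). An ideal world satisfying every premise can still have h false, so O(h) is not derivable.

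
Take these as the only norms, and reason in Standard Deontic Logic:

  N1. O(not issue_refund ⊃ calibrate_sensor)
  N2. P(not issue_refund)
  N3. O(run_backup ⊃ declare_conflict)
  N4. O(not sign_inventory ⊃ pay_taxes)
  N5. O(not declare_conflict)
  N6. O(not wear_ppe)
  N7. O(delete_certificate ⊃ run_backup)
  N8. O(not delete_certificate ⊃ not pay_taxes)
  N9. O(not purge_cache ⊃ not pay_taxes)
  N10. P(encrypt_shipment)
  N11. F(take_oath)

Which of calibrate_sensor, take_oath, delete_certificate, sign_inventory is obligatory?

sign_inventory

Premise 5 states O(not declare_conflict) outright.
Premise 3 is O(run_backup ⊃ declare_conflict); contrapositively O(not declare_conflict ⊃ not run_backup). Since O(not declare_conflict) holds, K gives O(not run_backup).
Premise 7 is O(delete_certificate ⊃ run_backup); contrapositively O(not run_backup ⊃ not delete_certificate). Since O(not run_backup) holds, K gives O(not delete_certificate).
With premise 8, O(not delete_certificate ⊃ not pay_taxes), the K-axiom yields O(not pay_taxes).
Premise 4 is O(not sign_inventory ⊃ pay_taxes); contrapositively O(not pay_taxes ⊃ sign_inventory). Since O(not pay_taxes) holds, K gives O(sign_inventory).
So O(sign_inventory) holds — sign_inventory is obligatory. None of the other listed options is made obligatory by any chain of premises.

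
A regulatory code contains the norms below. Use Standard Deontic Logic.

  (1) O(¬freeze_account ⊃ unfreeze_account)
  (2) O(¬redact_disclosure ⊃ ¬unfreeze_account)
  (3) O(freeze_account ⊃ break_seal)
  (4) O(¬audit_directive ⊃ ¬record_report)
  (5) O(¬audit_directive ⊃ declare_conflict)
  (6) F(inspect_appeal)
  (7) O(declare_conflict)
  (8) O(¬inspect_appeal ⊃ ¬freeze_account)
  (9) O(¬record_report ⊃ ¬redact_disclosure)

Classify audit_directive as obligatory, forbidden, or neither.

Premise 6, F(inspect_appeal), is equivalent to O(¬inspect_appeal).
With premise 8, O(¬inspect_appeal ⊃ ¬freeze_account), the K-axiom yields O(¬freeze_account).
Premise 1 is O(¬freeze_account ⊃ unfreeze_account); since O(¬freeze_account), deontic closure gives O(unfreeze_account).
Premise 2, O(¬redact_disclosure ⊃ ¬unfreeze_account), contraposes to O(unfreeze_account ⊃ redact_disclosure); with O(unfreeze_account) we get O(redact_disclosure).
The contrapositive of premise 9 (O(¬record_report ⊃ ¬redact_disclosure)) is O(redact_disclosure ⊃ record_report), and O(redact_disclosure) is already established, so O(record_report).
Premise 4 is O(¬audit_directive ⊃ ¬record_report); contrapositively O(record_report ⊃ audit_directive). Since O(record_report) holds, K gives O(audit_directive).
Premises 3, 5, 7 do not contribute to this derivation.
Hence audit_directive is obligatory.

Obligatory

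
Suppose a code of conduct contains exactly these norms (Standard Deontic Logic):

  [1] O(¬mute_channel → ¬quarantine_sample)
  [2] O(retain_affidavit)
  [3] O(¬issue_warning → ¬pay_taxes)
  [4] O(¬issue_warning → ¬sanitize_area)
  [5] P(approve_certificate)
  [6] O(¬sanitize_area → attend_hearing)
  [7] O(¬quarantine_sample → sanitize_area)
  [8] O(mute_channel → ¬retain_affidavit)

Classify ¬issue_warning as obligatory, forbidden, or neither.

From premise 2 we have O(retain_affidavit).
Premise 8 is O(mute_channel → ¬retain_affidavit); contrapositively O(retain_affidavit → ¬mute_channel). Since O(retain_affidavit) holds, K gives O(¬mute_channel).
With premise 1, O(¬mute_channel → ¬quarantine_sample), the K-axiom yields O(¬quarantine_sample).
Applying K to premise 7 (O(¬quarantine_sample → sanitize_area)) and O(¬quarantine_sample) yields O(sanitize_area).
Premise 4 is O(¬issue_warning → ¬sanitize_area); contrapositively O(sanitize_area → issue_warning). Since O(sanitize_area) holds, K gives O(issue_warning).
Premises 3, 5, 6 do not contribute to this derivation.
Thus O(issue_warning), which is F(¬issue_warning): ¬issue_warning is forbidden.

Forbidden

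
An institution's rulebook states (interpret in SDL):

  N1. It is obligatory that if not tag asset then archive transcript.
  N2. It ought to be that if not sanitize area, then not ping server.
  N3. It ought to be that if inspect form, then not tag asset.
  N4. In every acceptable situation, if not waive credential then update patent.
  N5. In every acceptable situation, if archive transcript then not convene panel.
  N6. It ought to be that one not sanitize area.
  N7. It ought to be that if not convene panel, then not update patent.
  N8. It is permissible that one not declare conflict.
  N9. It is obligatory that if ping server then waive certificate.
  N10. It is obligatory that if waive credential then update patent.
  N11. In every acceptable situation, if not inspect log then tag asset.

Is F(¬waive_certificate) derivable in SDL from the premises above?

Premise 9 is O(ping_server → waive_certificate), but O(ping_server) is not derivable from the premises, so it does not yield O(waive_certificate).
No other premise forces O(waive_certificate). An ideal world satisfying every premise can still have ¬waive_certificate true, so F(¬waive_certificate) is not derivable.

No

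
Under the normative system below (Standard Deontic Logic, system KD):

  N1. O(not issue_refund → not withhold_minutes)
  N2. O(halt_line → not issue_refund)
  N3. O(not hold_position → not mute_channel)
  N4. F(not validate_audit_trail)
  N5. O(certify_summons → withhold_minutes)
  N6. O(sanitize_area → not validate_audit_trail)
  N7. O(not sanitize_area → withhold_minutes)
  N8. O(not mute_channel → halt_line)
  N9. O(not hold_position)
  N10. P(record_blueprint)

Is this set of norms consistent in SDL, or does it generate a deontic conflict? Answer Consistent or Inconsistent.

Premise 4 is F(not validate_audit_trail), i.e. O(validate_audit_trail).
Premise 6 is O(sanitize_area → not validate_audit_trail); contrapositively O(validate_audit_trail → not sanitize_area). Since O(validate_audit_trail) holds, K gives O(not sanitize_area).
Applying K to premise 7 (O(not sanitize_area → withhold_minutes)) and O(not sanitize_area) yields O(withhold_minutes).
The contrapositive of premise 1 (O(not issue_refund → not withhold_minutes)) is O(withhold_minutes → issue_refund), and O(withhold_minutes) is already established, so O(issue_refund).
The contrapositive of premise 2 (O(halt_line → not issue_refund)) is O(issue_refund → not halt_line), and O(issue_refund) is already established, so O(not halt_line).
The contrapositive of premise 8 (O(not mute_channel → halt_line)) is O(not halt_line → mute_channel), and O(not halt_line) is already established, so O(mute_channel).
The contrapositive of premise 3 (O(not hold_position → not mute_channel)) is O(mute_channel → hold_position), and O(mute_channel) is already established, so O(hold_position).
However, premise 9 gives O(not hold_position).
We now have both O(hold_position) and O(not hold_position) — hold_position is simultaneously obligatory and forbidden, violating the D-axiom.

Inconsistent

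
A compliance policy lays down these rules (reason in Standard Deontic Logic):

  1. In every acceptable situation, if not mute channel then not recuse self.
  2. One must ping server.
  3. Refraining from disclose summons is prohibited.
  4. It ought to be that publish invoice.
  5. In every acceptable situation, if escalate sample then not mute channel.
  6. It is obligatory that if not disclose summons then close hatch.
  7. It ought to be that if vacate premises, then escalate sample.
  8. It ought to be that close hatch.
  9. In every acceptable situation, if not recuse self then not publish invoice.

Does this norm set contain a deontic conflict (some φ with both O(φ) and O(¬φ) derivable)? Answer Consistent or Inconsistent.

Consistent

Premise 6 is O(¬disclose_summons → close_hatch); even if O(close_hatch) held, inferring O(¬disclose_summons) would be affirming the consequent — invalid.
So O(¬disclose_summons) is not derivable, and the apparent clash with O(disclose_summons) does not arise.
A world satisfying every obligation exists (e.g. close_hatch=true, disclose_summons=true, escalate_sample=false, mute_channel=true, ping_server=true, publish_invoice=true, recuse_self=true, vacate_premises=false); no atom is both obligatory and forbidden, so the set is consistent.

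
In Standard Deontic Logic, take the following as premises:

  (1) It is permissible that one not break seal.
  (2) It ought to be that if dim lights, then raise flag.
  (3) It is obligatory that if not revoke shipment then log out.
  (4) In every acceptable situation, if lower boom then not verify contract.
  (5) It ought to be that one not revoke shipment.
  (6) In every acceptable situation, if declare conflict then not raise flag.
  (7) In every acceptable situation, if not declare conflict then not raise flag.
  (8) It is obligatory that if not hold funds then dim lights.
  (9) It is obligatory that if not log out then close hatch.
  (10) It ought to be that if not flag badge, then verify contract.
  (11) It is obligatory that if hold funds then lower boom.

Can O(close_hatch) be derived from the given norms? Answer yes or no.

Premise 9 is O(¬log_out → close_hatch), but O(¬log_out) is not derivable from the premises, so it does not yield O(close_hatch).
No other premise forces O(close_hatch). An ideal world satisfying every premise can still have close_hatch false, so O(close_hatch) is not derivable.

No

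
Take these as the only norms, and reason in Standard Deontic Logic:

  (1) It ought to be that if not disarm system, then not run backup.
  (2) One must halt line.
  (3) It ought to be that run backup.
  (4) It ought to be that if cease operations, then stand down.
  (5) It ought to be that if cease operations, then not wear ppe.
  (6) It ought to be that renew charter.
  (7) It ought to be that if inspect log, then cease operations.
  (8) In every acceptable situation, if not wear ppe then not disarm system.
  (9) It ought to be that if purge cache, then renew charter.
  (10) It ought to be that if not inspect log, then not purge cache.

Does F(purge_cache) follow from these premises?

Yes

From premise 3 we have O(run_backup).
The contrapositive of premise 1 (O(¬disarm_system → ¬run_backup)) is O(run_backup → disarm_system), and O(run_backup) is already established, so O(disarm_system).
The contrapositive of premise 8 (O(¬wear_ppe → ¬disarm_system)) is O(disarm_system → wear_ppe), and O(disarm_system) is already established, so O(wear_ppe).
The contrapositive of premise 5 (O(cease_operations → ¬wear_ppe)) is O(wear_ppe → ¬cease_operations), and O(wear_ppe) is already established, so O(¬cease_operations).
Premise 7, O(inspect_log → cease_operations), contraposes to O(¬cease_operations → ¬inspect_log); with O(¬cease_operations) we get O(¬inspect_log).
With premise 10, O(¬inspect_log → ¬purge_cache), the K-axiom yields O(¬purge_cache).
Premises 2, 4, 6, 9 do not contribute to this derivation.
So O(¬purge_cache) holds, i.e. F(purge_cache). The claim follows.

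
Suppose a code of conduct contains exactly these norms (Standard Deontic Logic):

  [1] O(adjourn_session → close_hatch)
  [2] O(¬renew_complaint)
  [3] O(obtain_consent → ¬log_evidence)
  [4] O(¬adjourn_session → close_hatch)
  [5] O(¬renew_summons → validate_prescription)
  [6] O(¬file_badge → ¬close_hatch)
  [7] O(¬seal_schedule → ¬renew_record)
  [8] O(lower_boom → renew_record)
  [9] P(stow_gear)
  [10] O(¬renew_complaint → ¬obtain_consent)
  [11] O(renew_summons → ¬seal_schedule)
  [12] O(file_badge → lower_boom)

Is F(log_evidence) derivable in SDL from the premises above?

Premise 3 is O(obtain_consent → ¬log_evidence), but O(obtain_consent) is not derivable from the premises, so it does not yield O(¬log_evidence).
No other premise forces O(¬log_evidence). An ideal world satisfying every premise can still have log_evidence true, so F(log_evidence) is not derivable.

No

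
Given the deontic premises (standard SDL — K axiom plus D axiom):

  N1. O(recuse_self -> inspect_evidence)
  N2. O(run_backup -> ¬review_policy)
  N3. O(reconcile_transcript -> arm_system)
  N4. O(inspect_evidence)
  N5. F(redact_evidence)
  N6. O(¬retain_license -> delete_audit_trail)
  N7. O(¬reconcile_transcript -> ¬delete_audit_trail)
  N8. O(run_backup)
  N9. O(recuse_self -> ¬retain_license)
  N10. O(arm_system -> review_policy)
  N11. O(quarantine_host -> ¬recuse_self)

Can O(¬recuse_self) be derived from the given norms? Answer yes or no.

From premise 8 we have O(run_backup).
Premise 2 is O(run_backup -> ¬review_policy); since O(run_backup), deontic closure gives O(¬review_policy).
Premise 10, O(arm_system -> review_policy), contraposes to O(¬review_policy -> ¬arm_system); with O(¬review_policy) we get O(¬arm_system).
Premise 3 is O(reconcile_transcript -> arm_system); contrapositively O(¬arm_system -> ¬reconcile_transcript). Since O(¬arm_system) holds, K gives O(¬reconcile_transcript).
With premise 7, O(¬reconcile_transcript -> ¬delete_audit_trail), the K-axiom yields O(¬delete_audit_trail).
Premise 6 is O(¬retain_license -> delete_audit_trail); contrapositively O(¬delete_audit_trail -> retain_license). Since O(¬delete_audit_trail) holds, K gives O(retain_license).
The contrapositive of premise 9 (O(recuse_self -> ¬retain_license)) is O(retain_license -> ¬recuse_self), and O(retain_license) is already established, so O(¬recuse_self).
Premises 1, 4, 5, 11 do not contribute to this derivation.
So O(¬recuse_self) follows.

Yes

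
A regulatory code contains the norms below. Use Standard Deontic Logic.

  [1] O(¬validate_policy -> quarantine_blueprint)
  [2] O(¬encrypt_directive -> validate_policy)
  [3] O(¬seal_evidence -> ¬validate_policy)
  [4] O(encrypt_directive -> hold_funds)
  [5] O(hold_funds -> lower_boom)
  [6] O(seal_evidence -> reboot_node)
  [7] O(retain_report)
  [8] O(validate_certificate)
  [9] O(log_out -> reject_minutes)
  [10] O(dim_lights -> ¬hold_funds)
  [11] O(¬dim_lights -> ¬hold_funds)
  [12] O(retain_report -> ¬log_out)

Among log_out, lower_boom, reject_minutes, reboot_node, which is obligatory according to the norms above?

Premises 11 and 10 cover both cases: O(¬dim_lights -> ¬hold_funds) and O(dim_lights -> ¬hold_funds). Since ¬dim_lights ∨ dim_lights is a tautology, O(¬hold_funds) follows.
The contrapositive of premise 4 (O(encrypt_directive -> hold_funds)) is O(¬hold_funds -> ¬encrypt_directive), and O(¬hold_funds) is already established, so O(¬encrypt_directive).
Premise 2 is O(¬encrypt_directive -> validate_policy); since O(¬encrypt_directive), deontic closure gives O(validate_policy).
Premise 3, O(¬seal_evidence -> ¬validate_policy), contraposes to O(validate_policy -> seal_evidence); with O(validate_policy) we get O(seal_evidence).
With premise 6, O(seal_evidence -> reboot_node), the K-axiom yields O(reboot_node).
So O(reboot_node) holds — reboot_node is obligatory. None of the other listed options is made obligatory by any chain of premises.

reboot_node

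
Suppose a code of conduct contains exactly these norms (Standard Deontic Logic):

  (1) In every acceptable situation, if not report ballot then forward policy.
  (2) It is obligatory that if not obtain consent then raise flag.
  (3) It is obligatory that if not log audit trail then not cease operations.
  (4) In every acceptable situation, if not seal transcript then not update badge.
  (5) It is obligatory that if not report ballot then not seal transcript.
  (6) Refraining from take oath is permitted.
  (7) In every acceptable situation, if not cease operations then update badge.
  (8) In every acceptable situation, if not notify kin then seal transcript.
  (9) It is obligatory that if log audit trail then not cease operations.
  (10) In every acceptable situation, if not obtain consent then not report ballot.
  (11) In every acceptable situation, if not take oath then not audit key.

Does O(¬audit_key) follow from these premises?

No

Premise 11 is O(¬take_oath → ¬audit_key), but O(¬take_oath) is not derivable from the premises (the permission P(¬take_oath) asserts only ¬O(take_oath), not O(¬take_oath)), so it does not yield O(¬audit_key).
No other premise forces O(¬audit_key). An ideal world satisfying every premise can still have ¬audit_key false, so O(¬audit_key) is not derivable.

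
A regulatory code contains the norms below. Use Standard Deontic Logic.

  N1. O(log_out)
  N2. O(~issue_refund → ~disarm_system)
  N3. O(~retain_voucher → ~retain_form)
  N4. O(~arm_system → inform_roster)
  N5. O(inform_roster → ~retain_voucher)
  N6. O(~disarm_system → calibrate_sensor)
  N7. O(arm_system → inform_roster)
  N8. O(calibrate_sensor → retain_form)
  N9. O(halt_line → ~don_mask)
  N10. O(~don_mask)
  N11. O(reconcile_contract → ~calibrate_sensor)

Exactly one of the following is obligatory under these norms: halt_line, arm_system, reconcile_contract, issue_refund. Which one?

Premises 7 and 4 are O(arm_system → inform_roster) and O(~arm_system → inform_roster); every ideal world satisfies arm_system or ~arm_system, so in either case inform_roster holds — hence O(inform_roster).
Applying K to premise 5 (O(inform_roster → ~retain_voucher)) and O(inform_roster) yields O(~retain_voucher).
Premise 3 is O(~retain_voucher → ~retain_form); since O(~retain_voucher), deontic closure gives O(~retain_form).
The contrapositive of premise 8 (O(calibrate_sensor → retain_form)) is O(~retain_form → ~calibrate_sensor), and O(~retain_form) is already established, so O(~calibrate_sensor).
Premise 6 is O(~disarm_system → calibrate_sensor); contrapositively O(~calibrate_sensor → disarm_system). Since O(~calibrate_sensor) holds, K gives O(disarm_system).
The contrapositive of premise 2 (O(~issue_refund → ~disarm_system)) is O(disarm_system → issue_refund), and O(disarm_system) is already established, so O(issue_refund).
So O(issue_refund) holds — issue_refund is obligatory. None of the other listed options is made obligatory by any chain of premises.

issue_refund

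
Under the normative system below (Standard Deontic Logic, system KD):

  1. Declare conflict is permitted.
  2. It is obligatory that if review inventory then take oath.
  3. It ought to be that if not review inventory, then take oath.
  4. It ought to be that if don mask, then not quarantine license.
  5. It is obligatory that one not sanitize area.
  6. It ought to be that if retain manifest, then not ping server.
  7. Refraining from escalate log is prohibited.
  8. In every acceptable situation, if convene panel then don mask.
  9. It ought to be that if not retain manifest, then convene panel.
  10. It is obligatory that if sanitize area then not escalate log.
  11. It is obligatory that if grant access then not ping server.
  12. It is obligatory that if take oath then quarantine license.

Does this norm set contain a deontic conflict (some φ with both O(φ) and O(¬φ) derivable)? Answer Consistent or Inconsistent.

Premise 10 is O(sanitize_area → ¬escalate_log), but O(sanitize_area) is not derivable from the premises, so it does not yield O(¬escalate_log).
So O(¬escalate_log) is not derivable, and the apparent clash with O(escalate_log) does not arise.
A world satisfying every obligation exists (e.g. convene_panel=false, declare_conflict=false, don_mask=false, escalate_log=true, grant_access=false, ping_server=false, quarantine_license=true, retain_manifest=true, review_inventory=false, sanitize_area=false, take_oath=true); no atom is both obligatory and forbidden, so the set is consistent.

Consistent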